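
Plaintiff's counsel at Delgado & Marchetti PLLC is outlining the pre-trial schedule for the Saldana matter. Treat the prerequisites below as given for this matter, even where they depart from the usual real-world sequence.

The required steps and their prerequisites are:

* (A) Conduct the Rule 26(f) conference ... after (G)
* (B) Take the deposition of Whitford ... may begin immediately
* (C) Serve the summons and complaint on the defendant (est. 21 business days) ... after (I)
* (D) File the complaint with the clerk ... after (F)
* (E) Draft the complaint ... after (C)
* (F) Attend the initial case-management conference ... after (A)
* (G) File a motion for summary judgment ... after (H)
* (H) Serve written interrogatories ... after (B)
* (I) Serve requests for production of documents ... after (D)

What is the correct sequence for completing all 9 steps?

(B), (H), (G), (A), (F), (D), (I), (C), (E)

(B) has no prerequisites → (B) first.
(H) is the only step now ready → (H).
(G) needed (H), now all done → (G).
That leaves (A) as the only ready step → (A).
(F) needed (A), now all done → (F).
(D) needed (F), now all done → (D).
Next only (I) has its prerequisites met → (I).
(C) needed (I), now all done → (C).
Next only (E) has its prerequisites met → (E).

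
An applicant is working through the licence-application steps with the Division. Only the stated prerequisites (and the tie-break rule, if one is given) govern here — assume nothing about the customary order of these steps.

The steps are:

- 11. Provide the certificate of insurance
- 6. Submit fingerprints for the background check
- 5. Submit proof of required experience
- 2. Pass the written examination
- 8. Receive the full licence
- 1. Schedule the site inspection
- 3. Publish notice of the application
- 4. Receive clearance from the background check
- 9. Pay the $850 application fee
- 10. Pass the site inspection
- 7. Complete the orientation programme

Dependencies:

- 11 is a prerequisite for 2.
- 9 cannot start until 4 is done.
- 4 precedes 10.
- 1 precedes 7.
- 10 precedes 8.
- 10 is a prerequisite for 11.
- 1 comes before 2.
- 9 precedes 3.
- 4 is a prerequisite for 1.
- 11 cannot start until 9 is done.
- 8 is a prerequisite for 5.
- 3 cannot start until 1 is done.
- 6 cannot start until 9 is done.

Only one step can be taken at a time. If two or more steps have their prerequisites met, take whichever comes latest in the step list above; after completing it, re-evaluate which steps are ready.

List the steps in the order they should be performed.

4 is the only step with nothing outstanding, so it goes first.
10, 9 and 1 are all available; 10 is listed later → 10.
Ready: 9, 1 and 8. 9 is listed later → 9.
6 and 11 now also ready, so the ready set is {1, 8, 6, 11}; 1 is listed later → 1.
Ready: 7, 3, 8, 6 and 11. 7 is listed later → 7.
Ready: 3, 8, 6 and 11. 3 is listed later → 3.
8, 6 and 11 are all available; 8 is listed later → 8.
5 now also ready, so the ready set is {5, 6, 11}; 5 is listed later → 5.
6 and 11 are both available; 6 is listed later → 6.
11 needed 10 and 9, now all done → 11.
Next only 2 has its prerequisites met → 2.

4 10 9 1 7 3 8 5 6 11 2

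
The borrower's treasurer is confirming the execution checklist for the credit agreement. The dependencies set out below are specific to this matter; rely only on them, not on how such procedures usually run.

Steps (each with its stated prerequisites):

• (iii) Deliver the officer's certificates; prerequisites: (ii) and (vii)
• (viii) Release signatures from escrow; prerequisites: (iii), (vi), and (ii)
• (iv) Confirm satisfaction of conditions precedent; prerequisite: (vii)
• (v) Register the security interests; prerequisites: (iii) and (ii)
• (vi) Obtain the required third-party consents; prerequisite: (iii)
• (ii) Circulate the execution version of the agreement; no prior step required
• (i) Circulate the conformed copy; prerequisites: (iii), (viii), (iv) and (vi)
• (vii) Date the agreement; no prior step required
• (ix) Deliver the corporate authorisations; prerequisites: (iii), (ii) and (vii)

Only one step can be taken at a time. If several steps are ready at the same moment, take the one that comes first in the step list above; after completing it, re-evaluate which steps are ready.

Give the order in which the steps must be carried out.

(ii) → (vii) → (iii) → (iv) → (v) → (vi) → (viii) → (i) → (ix)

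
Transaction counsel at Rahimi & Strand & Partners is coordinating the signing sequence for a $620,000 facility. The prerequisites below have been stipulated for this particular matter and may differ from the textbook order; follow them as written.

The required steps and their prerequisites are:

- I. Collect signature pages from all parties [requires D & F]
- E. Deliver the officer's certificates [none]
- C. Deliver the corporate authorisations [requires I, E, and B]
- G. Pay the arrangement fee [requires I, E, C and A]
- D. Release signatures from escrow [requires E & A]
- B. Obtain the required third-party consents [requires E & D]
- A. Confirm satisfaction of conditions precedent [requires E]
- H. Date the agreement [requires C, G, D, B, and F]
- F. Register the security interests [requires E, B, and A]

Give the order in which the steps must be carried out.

E, A, D, B, F, I, C, G, H

Only E has no prerequisites, so it is first.
A needed E, now all done → A.
That leaves D as the only ready step → D.
B is the only step now ready → B.
Next only F has its prerequisites met → F.
I needed D and F, now all done → I.
That leaves C as the only ready step → C.
G needed I, E, C and A, now all done → G.
H needed C, G, D, B and F, now all done → H.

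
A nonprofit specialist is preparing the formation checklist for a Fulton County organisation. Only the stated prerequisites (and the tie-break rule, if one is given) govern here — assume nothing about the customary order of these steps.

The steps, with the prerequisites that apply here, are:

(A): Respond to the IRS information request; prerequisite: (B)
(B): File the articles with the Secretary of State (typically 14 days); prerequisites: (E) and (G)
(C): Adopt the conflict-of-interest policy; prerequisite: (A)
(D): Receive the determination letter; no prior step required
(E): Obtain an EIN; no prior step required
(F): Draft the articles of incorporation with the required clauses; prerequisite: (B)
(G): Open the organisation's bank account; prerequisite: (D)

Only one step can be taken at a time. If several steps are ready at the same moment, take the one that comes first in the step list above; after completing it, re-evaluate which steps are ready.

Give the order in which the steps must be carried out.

(D) and (E) have no prerequisites; (D) is listed earlier, so (D) is first.
(G) now also ready, so the ready set is {(E), (G)}; (E) is listed earlier → (E).
(G) needed (D), now all done → (G).
(B) is the only step now ready → (B).
Ready: (A) and (F). (A) is listed earlier → (A).
(C) now also ready, so the ready set is {(C), (F)}; (C) is listed earlier → (C).
That leaves (F) as the only ready step → (F).

(D), (E), (G), (B), (A), (C), (F)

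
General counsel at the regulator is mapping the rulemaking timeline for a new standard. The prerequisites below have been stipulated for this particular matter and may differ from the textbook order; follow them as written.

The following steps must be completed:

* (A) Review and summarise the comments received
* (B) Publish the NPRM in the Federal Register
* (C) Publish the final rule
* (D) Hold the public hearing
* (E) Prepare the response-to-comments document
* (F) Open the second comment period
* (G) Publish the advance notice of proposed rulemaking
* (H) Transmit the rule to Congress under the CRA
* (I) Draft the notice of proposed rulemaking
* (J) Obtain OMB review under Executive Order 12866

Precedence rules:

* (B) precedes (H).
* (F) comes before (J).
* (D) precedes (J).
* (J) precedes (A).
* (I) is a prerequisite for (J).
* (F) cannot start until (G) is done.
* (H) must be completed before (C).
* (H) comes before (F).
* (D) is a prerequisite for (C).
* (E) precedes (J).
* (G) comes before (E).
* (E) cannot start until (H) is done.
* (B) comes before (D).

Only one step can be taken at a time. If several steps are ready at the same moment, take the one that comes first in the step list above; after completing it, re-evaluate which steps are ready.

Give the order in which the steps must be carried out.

(B), (G) and (I) have no prerequisites; (B) is listed earlier, so (B) is first.
Ready: (D), (G), (H) and (I). (D) is listed earlier → (D).
(G), (H) and (I) are all available; (G) is listed earlier → (G).
(H) and (I) are both available; (H) is listed earlier → (H).
(C), (E) and (F) now also ready, so the ready set is {(C), (E), (F), (I)}; (C) is listed earlier → (C).
Ready: (E), (F) and (I). (E) is listed earlier → (E).
Now (F) and (I) have their prerequisites met. (F) is listed earlier, so (F) next.
(I) is the only step now ready → (I).
(J) needed (D), (E), (F) and (I), now all done → (J).
(A) is the only step now ready → (A).

(B), (D), (G), (H), (C), (E), (F), (I), (J), (A)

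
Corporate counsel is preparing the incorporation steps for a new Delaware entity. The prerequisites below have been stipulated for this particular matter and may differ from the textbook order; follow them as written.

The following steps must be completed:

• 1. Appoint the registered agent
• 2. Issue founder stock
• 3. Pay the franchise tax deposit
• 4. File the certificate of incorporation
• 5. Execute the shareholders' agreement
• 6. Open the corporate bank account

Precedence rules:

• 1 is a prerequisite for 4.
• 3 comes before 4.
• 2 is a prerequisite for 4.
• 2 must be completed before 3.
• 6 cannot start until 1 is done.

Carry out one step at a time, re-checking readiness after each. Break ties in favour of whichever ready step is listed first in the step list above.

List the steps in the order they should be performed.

1, 2, 3, 4, 5, 6

1, 2 and 5 have no prerequisites; 1 is listed earlier, so 1 is first.
6 now also ready, so the ready set is {2, 5, 6}; 2 is listed earlier → 2.
Ready: 3, 5 and 6. 3 is listed earlier → 3.
4 now also ready, so the ready set is {4, 5, 6}; 4 is listed earlier → 4.
Now 5 and 6 have their prerequisites met. 5 is listed earlier, so 5 next.
That leaves 6 as the only ready step → 6.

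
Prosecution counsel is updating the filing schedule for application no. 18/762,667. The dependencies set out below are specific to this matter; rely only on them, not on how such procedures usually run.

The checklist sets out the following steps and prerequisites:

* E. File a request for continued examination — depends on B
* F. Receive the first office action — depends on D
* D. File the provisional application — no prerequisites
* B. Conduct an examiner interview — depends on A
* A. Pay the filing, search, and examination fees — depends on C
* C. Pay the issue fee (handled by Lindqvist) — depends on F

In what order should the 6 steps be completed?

D, F, C, A, B, E

Only D has no prerequisites, so it is first.
Next only F has its prerequisites met → F.
C needed F, now all done → C.
That leaves A as the only ready step → A.
That leaves B as the only ready step → B.
Next only E has its prerequisites met → E.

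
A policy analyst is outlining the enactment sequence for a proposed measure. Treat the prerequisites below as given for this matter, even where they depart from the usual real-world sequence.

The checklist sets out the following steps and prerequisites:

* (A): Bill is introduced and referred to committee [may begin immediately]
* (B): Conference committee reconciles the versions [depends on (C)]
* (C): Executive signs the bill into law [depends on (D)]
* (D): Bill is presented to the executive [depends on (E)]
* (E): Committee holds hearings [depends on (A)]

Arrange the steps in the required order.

(A) → (E) → (D) → (C) → (B)

(A) has no prerequisites → (A) first.
That leaves (E) as the only ready step → (E).
(D) needed (E), now all done → (D).
(C) is the only step now ready → (C).
Next only (B) has its prerequisites met → (B).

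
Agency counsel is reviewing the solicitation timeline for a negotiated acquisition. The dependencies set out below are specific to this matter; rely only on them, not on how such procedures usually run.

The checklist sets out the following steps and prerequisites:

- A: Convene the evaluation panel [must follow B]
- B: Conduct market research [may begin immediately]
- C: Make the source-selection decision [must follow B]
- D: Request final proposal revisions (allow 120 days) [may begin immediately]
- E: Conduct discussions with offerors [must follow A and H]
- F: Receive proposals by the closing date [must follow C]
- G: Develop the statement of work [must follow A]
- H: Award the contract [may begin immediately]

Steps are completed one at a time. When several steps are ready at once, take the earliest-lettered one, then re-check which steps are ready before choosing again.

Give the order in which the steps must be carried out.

B → A → C → D → F → G → H → E

Nothing is required for B, D and H. B has the earlier label → B first.
A, C, D and H are all available; A has the earlier label → A.
G now also ready, so the ready set is {C, D, G, H}; C has the earlier label → C.
Now D, F, G and H have their prerequisites met. D has the earlier label, so D next.
Ready: F, G and H. F has the earlier label → F.
G and H are both available; G has the earlier label → G.
Next only H has its prerequisites met → H.
That leaves E as the only ready step → E.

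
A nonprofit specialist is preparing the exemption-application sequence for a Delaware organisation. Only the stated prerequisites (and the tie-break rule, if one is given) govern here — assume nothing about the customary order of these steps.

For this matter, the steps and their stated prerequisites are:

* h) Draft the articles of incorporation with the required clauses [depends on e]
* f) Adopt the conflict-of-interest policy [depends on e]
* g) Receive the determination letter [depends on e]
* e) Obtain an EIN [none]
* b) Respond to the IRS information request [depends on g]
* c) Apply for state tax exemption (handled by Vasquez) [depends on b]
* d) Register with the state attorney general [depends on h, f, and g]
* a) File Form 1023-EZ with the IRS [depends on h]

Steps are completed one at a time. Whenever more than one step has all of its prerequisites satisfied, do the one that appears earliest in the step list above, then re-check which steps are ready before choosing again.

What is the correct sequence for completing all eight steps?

e → h → f → g → b → c → d → a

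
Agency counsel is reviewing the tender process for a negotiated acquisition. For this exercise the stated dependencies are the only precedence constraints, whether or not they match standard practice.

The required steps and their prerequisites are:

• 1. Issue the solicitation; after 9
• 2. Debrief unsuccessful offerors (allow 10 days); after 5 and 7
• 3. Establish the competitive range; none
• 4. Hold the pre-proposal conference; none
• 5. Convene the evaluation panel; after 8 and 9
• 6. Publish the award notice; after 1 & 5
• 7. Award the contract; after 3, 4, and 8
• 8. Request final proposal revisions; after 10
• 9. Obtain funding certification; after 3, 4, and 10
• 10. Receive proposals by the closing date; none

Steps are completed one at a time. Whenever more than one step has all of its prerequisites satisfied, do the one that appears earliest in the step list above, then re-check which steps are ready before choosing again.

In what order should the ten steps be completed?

Nothing is required for 3, 4 and 10. 3 is listed earlier → 3 first.
4 and 10 are both available; 4 is listed earlier → 4.
That leaves 10 as the only ready step → 10.
8 and 9 are both available; 8 is listed earlier → 8.
Now 7 and 9 have their prerequisites met. 7 is listed earlier, so 7 next.
Next only 9 has its prerequisites met → 9.
Ready: 1 and 5. 1 is listed earlier → 1.
That leaves 5 as the only ready step → 5.
2 and 6 are both available; 2 is listed earlier → 2.
6 needed 1 and 5, now all done → 6.

3 → 4 → 10 → 8 → 7 → 9 → 1 → 5 → 2 → 6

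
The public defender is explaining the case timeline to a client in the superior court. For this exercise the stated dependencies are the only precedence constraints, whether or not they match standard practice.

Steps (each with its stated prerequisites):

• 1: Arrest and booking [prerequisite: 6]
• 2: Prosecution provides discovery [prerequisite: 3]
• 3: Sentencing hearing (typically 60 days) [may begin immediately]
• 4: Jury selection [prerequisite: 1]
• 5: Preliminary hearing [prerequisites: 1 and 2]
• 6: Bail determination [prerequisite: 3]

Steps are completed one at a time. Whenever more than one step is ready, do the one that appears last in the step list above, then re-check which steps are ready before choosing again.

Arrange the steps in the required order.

Only 3 has no prerequisites, so it is first.
Ready: 6 and 2. 6 is listed later → 6.
2 and 1 are both available; 2 is listed later → 2.
1 needed 6, now all done → 1.
5 and 4 are both available; 5 is listed later → 5.
That leaves 4 as the only ready step → 4.

3 6 2 1 5 4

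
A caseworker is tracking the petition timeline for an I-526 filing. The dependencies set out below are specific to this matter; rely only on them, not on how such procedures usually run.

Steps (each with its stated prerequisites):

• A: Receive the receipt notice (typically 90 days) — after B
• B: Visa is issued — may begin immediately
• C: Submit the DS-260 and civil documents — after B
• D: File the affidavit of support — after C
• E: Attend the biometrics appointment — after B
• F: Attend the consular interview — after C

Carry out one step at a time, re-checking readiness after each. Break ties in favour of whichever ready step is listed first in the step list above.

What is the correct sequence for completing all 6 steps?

B has no prerequisites → B first.
Now A, C and E have their prerequisites met. A is listed earlier, so A next.
Now C and E have their prerequisites met. C is listed earlier, so C next.
D, E and F are all available; D is listed earlier → D.
E and F are both available; E is listed earlier → E.
F needed C, now all done → F.

B A C D E F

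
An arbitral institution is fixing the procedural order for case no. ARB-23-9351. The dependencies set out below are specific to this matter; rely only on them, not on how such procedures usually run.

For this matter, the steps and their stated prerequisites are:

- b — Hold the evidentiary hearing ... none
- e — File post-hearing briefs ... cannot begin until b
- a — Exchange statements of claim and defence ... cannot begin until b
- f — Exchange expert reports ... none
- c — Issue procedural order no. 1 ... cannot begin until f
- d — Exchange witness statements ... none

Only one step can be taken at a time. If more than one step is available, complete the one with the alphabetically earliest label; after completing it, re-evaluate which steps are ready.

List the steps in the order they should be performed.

b, d and f have no prerequisites; b has the earlier label, so b is first.
a, d, e and f are all available; a has the earlier label → a.
d, e and f are all available; d has the earlier label → d.
Ready: e and f. e has the earlier label → e.
That leaves f as the only ready step → f.
c needed f, now all done → c.

b → a → d → e → f → c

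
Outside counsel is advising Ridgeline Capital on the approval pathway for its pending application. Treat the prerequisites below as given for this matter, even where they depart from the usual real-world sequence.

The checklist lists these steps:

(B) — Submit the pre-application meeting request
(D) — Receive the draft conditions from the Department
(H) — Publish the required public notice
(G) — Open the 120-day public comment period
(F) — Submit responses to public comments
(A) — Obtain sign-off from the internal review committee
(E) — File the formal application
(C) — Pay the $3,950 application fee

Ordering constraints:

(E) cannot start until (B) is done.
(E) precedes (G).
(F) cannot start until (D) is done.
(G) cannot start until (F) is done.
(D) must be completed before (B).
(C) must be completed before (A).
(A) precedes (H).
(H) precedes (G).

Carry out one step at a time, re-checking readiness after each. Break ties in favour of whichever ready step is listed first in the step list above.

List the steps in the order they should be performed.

Nothing is required for (D) and (C). (D) is listed earlier → (D) first.
Now (B), (F) and (C) have their prerequisites met. (B) is listed earlier, so (B) next.
(E) now also ready, so the ready set is {(F), (E), (C)}; (F) is listed earlier → (F).
Ready: (E) and (C). (E) is listed earlier → (E).
That leaves (C) as the only ready step → (C).
(A) needed (C), now all done → (A).
(H) needed (A), now all done → (H).
(G) needed (H), (F) and (E), now all done → (G).

(D), (B), (F), (E), (C), (A), (H), (G)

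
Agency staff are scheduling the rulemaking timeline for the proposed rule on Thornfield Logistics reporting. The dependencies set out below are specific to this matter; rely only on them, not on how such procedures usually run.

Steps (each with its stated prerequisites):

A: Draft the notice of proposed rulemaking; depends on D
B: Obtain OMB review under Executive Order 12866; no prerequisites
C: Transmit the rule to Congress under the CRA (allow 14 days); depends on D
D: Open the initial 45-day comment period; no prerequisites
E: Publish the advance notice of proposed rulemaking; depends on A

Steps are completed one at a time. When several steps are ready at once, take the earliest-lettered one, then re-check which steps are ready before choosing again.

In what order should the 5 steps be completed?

B and D have no prerequisites; B has the earlier label, so B is first.
That leaves D as the only ready step → D.
Ready: A and C. A has the earlier label → A.
E now also ready, so the ready set is {C, E}; C has the earlier label → C.
That leaves E as the only ready step → E.

B, D, A, C, E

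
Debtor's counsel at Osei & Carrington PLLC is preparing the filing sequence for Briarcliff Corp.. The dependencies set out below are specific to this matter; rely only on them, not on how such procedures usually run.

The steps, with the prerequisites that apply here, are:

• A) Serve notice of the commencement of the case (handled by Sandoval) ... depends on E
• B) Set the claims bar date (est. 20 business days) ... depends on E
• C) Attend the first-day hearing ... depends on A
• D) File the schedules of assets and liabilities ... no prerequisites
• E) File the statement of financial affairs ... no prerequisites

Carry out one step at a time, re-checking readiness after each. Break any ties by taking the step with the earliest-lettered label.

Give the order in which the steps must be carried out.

D, E, A, B, C

D and E have no prerequisites; D has the earlier label, so D is first.
E is the only step now ready → E.
Ready: A and B. A has the earlier label → A.
Ready: B and C. B has the earlier label → B.
That leaves C as the only ready step → C.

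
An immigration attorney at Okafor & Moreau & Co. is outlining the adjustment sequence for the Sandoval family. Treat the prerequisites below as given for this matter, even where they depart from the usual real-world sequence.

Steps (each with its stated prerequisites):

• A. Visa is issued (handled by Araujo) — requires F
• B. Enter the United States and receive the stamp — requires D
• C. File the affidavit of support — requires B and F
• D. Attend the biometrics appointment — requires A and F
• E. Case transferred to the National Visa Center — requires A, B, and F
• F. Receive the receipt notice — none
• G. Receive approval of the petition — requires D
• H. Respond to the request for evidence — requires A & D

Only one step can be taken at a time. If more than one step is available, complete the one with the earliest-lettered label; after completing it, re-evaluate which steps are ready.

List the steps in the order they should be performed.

F, A, D, B, C, E, G, H

F has no prerequisites → F first.
A needed F, now all done → A.
D needed A and F, now all done → D.
Now B, G and H have their prerequisites met. B has the earlier label, so B next.
C and E now also ready, so the ready set is {C, E, G, H}; C has the earlier label → C.
E, G and H are all available; E has the earlier label → E.
Ready: G and H. G has the earlier label → G.
H needed A and D, now all done → H.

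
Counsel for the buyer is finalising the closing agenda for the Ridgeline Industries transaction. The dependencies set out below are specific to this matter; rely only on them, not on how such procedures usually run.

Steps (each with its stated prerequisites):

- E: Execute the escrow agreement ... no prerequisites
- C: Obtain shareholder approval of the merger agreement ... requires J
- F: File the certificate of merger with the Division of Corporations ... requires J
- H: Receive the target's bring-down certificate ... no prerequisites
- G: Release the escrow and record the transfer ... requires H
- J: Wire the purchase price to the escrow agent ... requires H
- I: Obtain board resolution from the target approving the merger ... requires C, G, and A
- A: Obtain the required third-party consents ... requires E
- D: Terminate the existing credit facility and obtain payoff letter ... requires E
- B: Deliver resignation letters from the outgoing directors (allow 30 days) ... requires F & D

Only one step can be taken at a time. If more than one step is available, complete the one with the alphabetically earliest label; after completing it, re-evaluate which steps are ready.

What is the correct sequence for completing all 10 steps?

E → A → D → H → G → J → C → F → B → I

E and H have no prerequisites; E has the earlier label, so E is first.
A, D and H are all available; A has the earlier label → A.
Now D and H have their prerequisites met. D has the earlier label, so D next.
H is the only step now ready → H.
Now G and J have their prerequisites met. G has the earlier label, so G next.
J is the only step now ready → J.
Ready: C and F. C has the earlier label → C.
I now also ready, so the ready set is {F, I}; F has the earlier label → F.
Ready: B and I. B has the earlier label → B.
I is the only step now ready → I.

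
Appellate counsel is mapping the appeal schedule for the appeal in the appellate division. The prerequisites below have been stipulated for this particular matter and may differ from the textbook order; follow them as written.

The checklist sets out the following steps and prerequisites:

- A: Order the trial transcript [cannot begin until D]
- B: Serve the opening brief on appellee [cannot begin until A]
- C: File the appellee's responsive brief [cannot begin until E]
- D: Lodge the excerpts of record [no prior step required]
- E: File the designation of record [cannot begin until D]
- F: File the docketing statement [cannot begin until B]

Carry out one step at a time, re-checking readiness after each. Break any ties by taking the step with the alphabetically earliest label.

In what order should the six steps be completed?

Only D has no prerequisites, so it is first.
A and E are both available; A has the earlier label → A.
B and E are both available; B has the earlier label → B.
Now E and F have their prerequisites met. E has the earlier label, so E next.
C and F are both available; C has the earlier label → C.
Next only F has its prerequisites met → F.

D, A, B, E, C, F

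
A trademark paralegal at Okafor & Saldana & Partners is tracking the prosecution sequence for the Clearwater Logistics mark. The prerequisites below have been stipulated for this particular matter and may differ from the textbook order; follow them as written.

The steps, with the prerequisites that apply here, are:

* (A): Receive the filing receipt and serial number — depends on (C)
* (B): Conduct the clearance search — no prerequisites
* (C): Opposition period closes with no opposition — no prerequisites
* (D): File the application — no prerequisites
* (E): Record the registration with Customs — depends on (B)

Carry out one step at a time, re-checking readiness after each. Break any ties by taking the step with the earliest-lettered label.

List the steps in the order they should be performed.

(B), (C), (A), (D), (E)

Nothing is required for (B), (C) and (D). (B) has the earlier label → (B) first.
Ready: (C), (D) and (E). (C) has the earlier label → (C).
(A) now also ready, so the ready set is {(A), (D), (E)}; (A) has the earlier label → (A).
(D) and (E) are both available; (D) has the earlier label → (D).
(E) is the only step now ready → (E).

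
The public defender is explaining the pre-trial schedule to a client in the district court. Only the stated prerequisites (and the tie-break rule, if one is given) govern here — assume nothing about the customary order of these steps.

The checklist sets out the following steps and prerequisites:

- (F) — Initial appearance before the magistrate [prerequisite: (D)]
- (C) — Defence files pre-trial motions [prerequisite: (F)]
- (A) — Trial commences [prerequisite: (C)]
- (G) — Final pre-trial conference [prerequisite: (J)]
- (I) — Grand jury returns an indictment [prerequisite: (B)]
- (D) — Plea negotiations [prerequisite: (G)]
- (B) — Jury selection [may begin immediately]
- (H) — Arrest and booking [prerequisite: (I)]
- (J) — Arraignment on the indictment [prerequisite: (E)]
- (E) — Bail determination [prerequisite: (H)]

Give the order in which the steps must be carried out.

Only (B) has no prerequisites, so it is first.
(I) needed (B), now all done → (I).
(H) is the only step now ready → (H).
(E) needed (H), now all done → (E).
Next only (J) has its prerequisites met → (J).
Next only (G) has its prerequisites met → (G).
That leaves (D) as the only ready step → (D).
(F) needed (D), now all done → (F).
Next only (C) has its prerequisites met → (C).
(A) is the only step now ready → (A).

(B) (I) (H) (E) (J) (G) (D) (F) (C) (A)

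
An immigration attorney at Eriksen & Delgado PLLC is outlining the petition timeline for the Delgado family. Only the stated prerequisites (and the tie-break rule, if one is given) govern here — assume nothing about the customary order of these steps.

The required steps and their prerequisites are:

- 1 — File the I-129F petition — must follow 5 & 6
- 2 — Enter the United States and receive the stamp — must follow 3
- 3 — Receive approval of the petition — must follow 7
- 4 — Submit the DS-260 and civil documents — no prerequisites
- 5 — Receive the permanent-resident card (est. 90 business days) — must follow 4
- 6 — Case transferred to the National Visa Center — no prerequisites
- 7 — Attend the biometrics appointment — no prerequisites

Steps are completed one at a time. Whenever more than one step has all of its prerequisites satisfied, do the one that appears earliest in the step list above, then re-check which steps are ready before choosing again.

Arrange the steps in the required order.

4 → 5 → 6 → 1 → 7 → 3 → 2

Nothing is required for 4, 6 and 7. 4 is listed earlier → 4 first.
5 now also ready, so the ready set is {5, 6, 7}; 5 is listed earlier → 5.
6 and 7 are both available; 6 is listed earlier → 6.
1 and 7 are both available; 1 is listed earlier → 1.
Next only 7 has its prerequisites met → 7.
That leaves 3 as the only ready step → 3.
2 needed 3, now all done → 2.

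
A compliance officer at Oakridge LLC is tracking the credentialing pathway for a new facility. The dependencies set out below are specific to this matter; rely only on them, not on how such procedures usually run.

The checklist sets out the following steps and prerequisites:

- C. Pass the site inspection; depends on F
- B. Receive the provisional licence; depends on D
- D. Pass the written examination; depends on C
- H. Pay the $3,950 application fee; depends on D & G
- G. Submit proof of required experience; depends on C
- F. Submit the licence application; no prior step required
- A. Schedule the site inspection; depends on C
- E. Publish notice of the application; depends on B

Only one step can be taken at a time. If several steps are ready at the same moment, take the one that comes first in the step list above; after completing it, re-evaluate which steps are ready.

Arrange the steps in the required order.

Only F has no prerequisites, so it is first.
C needed F, now all done → C.
Now D, G and A have their prerequisites met. D is listed earlier, so D next.
Ready: B, G and A. B is listed earlier → B.
G, A and E are all available; G is listed earlier → G.
Now H, A and E have their prerequisites met. H is listed earlier, so H next.
A and E are both available; A is listed earlier → A.
E needed B, now all done → E.

F, C, D, B, G, H, A, E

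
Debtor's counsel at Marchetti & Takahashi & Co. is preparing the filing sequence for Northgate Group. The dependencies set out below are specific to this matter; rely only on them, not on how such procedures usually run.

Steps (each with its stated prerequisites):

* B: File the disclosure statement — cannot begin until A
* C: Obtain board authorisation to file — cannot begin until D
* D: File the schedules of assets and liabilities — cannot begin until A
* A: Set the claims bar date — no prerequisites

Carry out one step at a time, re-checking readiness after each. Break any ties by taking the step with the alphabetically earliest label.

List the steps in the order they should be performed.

A, B, D, C

Only A has no prerequisites, so it is first.
Now B and D have their prerequisites met. B has the earlier label, so B next.
D is the only step now ready → D.
Next only C has its prerequisites met → C.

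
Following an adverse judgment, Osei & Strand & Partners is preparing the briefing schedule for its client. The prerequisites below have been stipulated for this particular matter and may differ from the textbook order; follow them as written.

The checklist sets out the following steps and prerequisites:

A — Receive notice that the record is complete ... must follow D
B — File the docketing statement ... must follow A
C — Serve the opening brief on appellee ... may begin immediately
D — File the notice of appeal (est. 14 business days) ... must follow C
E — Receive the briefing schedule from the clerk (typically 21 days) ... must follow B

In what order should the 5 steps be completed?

Only C has no prerequisites, so it is first.
D needed C, now all done → D.
That leaves A as the only ready step → A.
Next only B has its prerequisites met → B.
That leaves E as the only ready step → E.

C, D, A, B, E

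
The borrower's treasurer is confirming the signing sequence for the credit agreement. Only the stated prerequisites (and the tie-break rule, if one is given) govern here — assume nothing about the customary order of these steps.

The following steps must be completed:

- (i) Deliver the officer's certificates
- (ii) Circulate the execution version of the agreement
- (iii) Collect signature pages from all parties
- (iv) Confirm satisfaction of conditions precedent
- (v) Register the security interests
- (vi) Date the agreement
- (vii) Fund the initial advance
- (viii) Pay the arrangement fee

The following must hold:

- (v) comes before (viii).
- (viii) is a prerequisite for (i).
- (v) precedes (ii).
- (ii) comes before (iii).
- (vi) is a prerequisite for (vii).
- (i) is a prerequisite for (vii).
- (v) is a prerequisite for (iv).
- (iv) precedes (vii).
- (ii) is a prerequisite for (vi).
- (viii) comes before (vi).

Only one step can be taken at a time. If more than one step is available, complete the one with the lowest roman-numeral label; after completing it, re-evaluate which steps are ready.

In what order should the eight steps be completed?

(v) → (ii) → (iii) → (iv) → (viii) → (i) → (vi) → (vii)

(v) is the only step with nothing outstanding, so it goes first.
Ready: (ii), (iv) and (viii). (ii) has the earlier label → (ii).
Now (iii), (iv) and (viii) have their prerequisites met. (iii) has the earlier label, so (iii) next.
Ready: (iv) and (viii). (iv) has the earlier label → (iv).
Next only (viii) has its prerequisites met → (viii).
Now (i) and (vi) have their prerequisites met. (i) has the earlier label, so (i) next.
That leaves (vi) as the only ready step → (vi).
Next only (vii) has its prerequisites met → (vii).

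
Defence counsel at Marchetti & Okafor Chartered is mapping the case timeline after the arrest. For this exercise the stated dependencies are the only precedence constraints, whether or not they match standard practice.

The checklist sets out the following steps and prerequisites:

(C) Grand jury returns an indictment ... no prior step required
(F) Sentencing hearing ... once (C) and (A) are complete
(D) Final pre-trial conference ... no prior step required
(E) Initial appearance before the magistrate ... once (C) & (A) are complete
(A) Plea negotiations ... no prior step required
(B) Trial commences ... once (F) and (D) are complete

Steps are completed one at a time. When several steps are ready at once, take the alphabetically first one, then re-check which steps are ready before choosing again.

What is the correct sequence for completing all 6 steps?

(A) → (C) → (D) → (E) → (F) → (B)

(A), (C) and (D) have no prerequisites; (A) has the earlier label, so (A) is first.
(C) and (D) are both available; (C) has the earlier label → (C).
Ready: (D), (E) and (F). (D) has the earlier label → (D).
Now (E) and (F) have their prerequisites met. (E) has the earlier label, so (E) next.
(F) is the only step now ready → (F).
(B) needed (D) and (F), now all done → (B).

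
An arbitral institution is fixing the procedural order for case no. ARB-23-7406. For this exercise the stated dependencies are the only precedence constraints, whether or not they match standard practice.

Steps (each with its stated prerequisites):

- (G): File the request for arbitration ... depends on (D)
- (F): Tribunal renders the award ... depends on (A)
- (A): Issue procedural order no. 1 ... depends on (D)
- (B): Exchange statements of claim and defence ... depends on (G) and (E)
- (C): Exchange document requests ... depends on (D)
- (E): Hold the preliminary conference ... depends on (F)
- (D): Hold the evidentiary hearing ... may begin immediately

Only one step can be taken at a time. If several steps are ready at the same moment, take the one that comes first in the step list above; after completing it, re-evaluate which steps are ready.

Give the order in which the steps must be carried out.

(D) has no prerequisites → (D) first.
Ready: (G), (A) and (C). (G) is listed earlier → (G).
(A) and (C) are both available; (A) is listed earlier → (A).
Now (F) and (C) have their prerequisites met. (F) is listed earlier, so (F) next.
(E) now also ready, so the ready set is {(C), (E)}; (C) is listed earlier → (C).
Next only (E) has its prerequisites met → (E).
(B) needed (G) and (E), now all done → (B).

(D) → (G) → (A) → (F) → (C) → (E) → (B)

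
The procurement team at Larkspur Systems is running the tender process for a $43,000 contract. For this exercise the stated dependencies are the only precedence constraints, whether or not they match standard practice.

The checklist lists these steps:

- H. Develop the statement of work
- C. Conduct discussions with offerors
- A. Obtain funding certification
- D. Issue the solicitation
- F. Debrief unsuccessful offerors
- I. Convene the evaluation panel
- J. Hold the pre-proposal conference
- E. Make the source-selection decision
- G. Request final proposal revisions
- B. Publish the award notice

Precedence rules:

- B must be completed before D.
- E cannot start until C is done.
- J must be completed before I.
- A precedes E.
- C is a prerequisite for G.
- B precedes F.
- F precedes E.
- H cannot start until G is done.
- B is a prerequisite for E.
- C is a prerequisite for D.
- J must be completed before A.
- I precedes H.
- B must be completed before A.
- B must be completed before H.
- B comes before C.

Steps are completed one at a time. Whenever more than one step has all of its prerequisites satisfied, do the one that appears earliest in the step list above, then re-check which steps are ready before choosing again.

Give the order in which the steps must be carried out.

J I B C A D F E G H

J and B have no prerequisites; J is listed earlier, so J is first.
Now I and B have their prerequisites met. I is listed earlier, so I next.
That leaves B as the only ready step → B.
C, A and F are all available; C is listed earlier → C.
D and G now also ready, so the ready set is {A, D, F, G}; A is listed earlier → A.
D, F and G are all available; D is listed earlier → D.
Ready: F and G. F is listed earlier → F.
Ready: E and G. E is listed earlier → E.
Next only G has its prerequisites met → G.
That leaves H as the only ready step → H.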